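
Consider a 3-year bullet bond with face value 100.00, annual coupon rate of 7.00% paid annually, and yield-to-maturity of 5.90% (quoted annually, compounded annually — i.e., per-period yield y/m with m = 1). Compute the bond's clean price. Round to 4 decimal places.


Coupon per period c = face * coupon_rate / m = 7.000000
Periods per year m = 1; per-period yield y/m = 0.059000
Number of cashflows N = 3
Cashflows (t years, CF_t, discount factor 1/(1+y/m)^(m*t), PV):
  t = 1.0000: CF_t = 7.000000, DF = 0.944287, PV = 6.610009
  t = 2.0000: CF_t = 7.000000, DF = 0.891678, PV = 6.241746
  t = 3.0000: CF_t = 107.000000, DF = 0.842000, PV = 90.094006
Price P = sum_t PV_t = 102.945762

Answer: Price = 102.9458


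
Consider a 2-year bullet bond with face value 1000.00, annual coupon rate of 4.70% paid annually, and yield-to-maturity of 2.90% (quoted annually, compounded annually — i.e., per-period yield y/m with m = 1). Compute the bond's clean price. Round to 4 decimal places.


Answer: Price = 1034.4924

Derivation:
Coupon per period c = face * coupon_rate / m = 47.000000
Periods per year m = 1; per-period yield y/m = 0.029000
Number of cashflows N = 2
Cashflows (t years, CF_t, discount factor 1/(1+y/m)^(m*t), PV):
  t = 1.0000: CF_t = 47.000000, DF = 0.971817, PV = 45.675413
  t = 2.0000: CF_t = 1047.000000, DF = 0.944429, PV = 988.817018
Price P = sum_t PV_t = 1034.492431


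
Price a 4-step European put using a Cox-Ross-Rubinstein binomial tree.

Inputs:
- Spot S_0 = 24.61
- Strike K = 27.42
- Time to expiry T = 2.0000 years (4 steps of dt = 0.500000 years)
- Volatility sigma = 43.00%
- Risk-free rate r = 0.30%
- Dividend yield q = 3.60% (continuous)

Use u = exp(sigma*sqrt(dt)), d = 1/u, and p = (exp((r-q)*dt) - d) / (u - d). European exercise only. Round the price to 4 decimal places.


dt = T/N = 0.500000
u = exp(sigma*sqrt(dt)) = 1.355345; d = 1/u = 0.737820
p = (exp((r-q)*dt) - d) / (u - d) = 0.398066
Discount per step: exp(-r*dt) = 0.998501
Stock lattice S(k, i) with i counting down-moves:
  k=0: S(0,0) = 24.6100
  k=1: S(1,0) = 33.3550; S(1,1) = 18.1577
  k=2: S(2,0) = 45.2076; S(2,1) = 24.6100; S(2,2) = 13.3971
  k=3: S(3,0) = 61.2719; S(3,1) = 33.3550; S(3,2) = 18.1577; S(3,3) = 9.8847
  k=4: S(4,0) = 83.0445; S(4,1) = 45.2076; S(4,2) = 24.6100; S(4,3) = 13.3971; S(4,4) = 7.2931
Terminal payoffs V(N, i) = max(K - S_T, 0):
  V(4,0) = 0.000000; V(4,1) = 0.000000; V(4,2) = 2.810000; V(4,3) = 14.022863; V(4,4) = 20.126896
Backward induction: V(k, i) = exp(-r*dt) * [p * V(k+1, i) + (1-p) * V(k+1, i+1)].
  V(3,0) = exp(-r*dt) * [p*0.000000 + (1-p)*0.000000] = 0.000000
  V(3,1) = exp(-r*dt) * [p*0.000000 + (1-p)*2.810000] = 1.688899
  V(3,2) = exp(-r*dt) * [p*2.810000 + (1-p)*14.022863] = 9.545076
  V(3,3) = exp(-r*dt) * [p*14.022863 + (1-p)*20.126896] = 17.670563
  V(2,0) = exp(-r*dt) * [p*0.000000 + (1-p)*1.688899] = 1.015082
  V(2,1) = exp(-r*dt) * [p*1.688899 + (1-p)*9.545076] = 6.408180
  V(2,2) = exp(-r*dt) * [p*9.545076 + (1-p)*17.670563] = 14.414445
  V(1,0) = exp(-r*dt) * [p*1.015082 + (1-p)*6.408180] = 4.254984
  V(1,1) = exp(-r*dt) * [p*6.408180 + (1-p)*14.414445] = 11.210595
  V(0,0) = exp(-r*dt) * [p*4.254984 + (1-p)*11.210595] = 8.429150

Answer: Price = V(0,0) = 8.4291


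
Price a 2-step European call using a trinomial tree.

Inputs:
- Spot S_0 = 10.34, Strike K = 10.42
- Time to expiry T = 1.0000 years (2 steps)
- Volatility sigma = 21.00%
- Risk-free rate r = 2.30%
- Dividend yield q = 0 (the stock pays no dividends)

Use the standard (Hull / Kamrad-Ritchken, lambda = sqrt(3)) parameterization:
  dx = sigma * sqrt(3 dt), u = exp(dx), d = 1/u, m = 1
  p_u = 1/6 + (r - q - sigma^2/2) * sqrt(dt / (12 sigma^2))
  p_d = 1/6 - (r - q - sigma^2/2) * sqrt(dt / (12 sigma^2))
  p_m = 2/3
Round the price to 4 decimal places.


dt = T/N = 0.500000; dx = sigma*sqrt(3*dt) = 0.257196
u = exp(dx) = 1.293299; d = 1/u = 0.773216
p_u = 0.167590, p_m = 0.666667, p_d = 0.165743
Discount per step: exp(-r*dt) = 0.988566
Stock lattice S(k, j) with j the centered position index:
  k=0: S(0,+0) = 10.3400
  k=1: S(1,-1) = 7.9951; S(1,+0) = 10.3400; S(1,+1) = 13.3727
  k=2: S(2,-2) = 6.1819; S(2,-1) = 7.9951; S(2,+0) = 10.3400; S(2,+1) = 13.3727; S(2,+2) = 17.2949
Terminal payoffs V(N, j) = max(S_T - K, 0):
  V(2,-2) = 0.000000; V(2,-1) = 0.000000; V(2,+0) = 0.000000; V(2,+1) = 2.952713; V(2,+2) = 6.874918
Backward induction: V(k, j) = exp(-r*dt) * [p_u * V(k+1, j+1) + p_m * V(k+1, j) + p_d * V(k+1, j-1)]
  V(1,-1) = exp(-r*dt) * [p_u*0.000000 + p_m*0.000000 + p_d*0.000000] = 0.000000
  V(1,+0) = exp(-r*dt) * [p_u*2.952713 + p_m*0.000000 + p_d*0.000000] = 0.489187
  V(1,+1) = exp(-r*dt) * [p_u*6.874918 + p_m*2.952713 + p_d*0.000000] = 3.084962
  V(0,+0) = exp(-r*dt) * [p_u*3.084962 + p_m*0.489187 + p_d*0.000000] = 0.833493

Answer: Price = V(0,0) = 0.8335


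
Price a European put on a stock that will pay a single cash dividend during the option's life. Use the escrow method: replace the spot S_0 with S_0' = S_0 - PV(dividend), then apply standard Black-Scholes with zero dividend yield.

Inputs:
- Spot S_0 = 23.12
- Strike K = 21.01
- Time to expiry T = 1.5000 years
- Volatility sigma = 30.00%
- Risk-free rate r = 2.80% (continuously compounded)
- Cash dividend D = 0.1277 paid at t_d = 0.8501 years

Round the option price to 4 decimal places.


PV(D) = D * exp(-r * t_d) = 0.1277 * 0.97647825 = 0.12469627
S_0' = S_0 - PV(D) = 23.1200 - 0.12469627 = 22.99530373
d1 = (ln(S_0'/K) + (r + sigma^2/2)*T) / (sigma*sqrt(T)) = 0.54376357
d2 = d1 - sigma*sqrt(T) = 0.17634011
exp(-rT) = 0.95886978
N(-d1) = 0.29330209; N(-d2) = 0.43001338
P = K * exp(-rT) * N(-d2) - S_0' * N(-d1) = 21.0100 * 0.95886978 * 0.43001338 - 22.99530373 * 0.29330209 = 1.9184

Answer: Price = 1.9184


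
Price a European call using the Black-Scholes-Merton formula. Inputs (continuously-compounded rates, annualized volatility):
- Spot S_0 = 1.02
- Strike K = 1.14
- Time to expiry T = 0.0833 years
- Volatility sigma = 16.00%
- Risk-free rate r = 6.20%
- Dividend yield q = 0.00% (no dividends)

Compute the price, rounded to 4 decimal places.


Answer: Price = 0.0002

Derivation:
d1 = (ln(S/K) + (r - q + 0.5*sigma^2) * T) / (sigma * sqrt(T)) = -2.27365877
d2 = d1 - sigma * sqrt(T) = -2.31983756
exp(-rT) = 0.99484871; exp(-qT) = 1.00000000
C = S_0 * exp(-qT) * N(d1) - K * exp(-rT) * N(d2)
N(d1) = 0.01149326; N(d2) = 0.01017483
C = 1.0200 * 1.00000000 * 0.01149326 - 1.1400 * 0.99484871 * 0.01017483 = 0.0002


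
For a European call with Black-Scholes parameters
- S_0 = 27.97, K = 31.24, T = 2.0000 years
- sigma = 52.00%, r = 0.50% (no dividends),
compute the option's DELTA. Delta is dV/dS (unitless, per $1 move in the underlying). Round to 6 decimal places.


d1 = 0.2309426824; d2 = -0.5044483701
phi(d1) = 0.3884441823; exp(-qT) = 1.0000000000; exp(-rT) = 0.9900498337
N(d1) = 0.5913203344
Delta = exp(-qT) * N(d1) = 1.0000000000 * 0.5913203344 = 0.591320

Answer: Delta = 0.591320


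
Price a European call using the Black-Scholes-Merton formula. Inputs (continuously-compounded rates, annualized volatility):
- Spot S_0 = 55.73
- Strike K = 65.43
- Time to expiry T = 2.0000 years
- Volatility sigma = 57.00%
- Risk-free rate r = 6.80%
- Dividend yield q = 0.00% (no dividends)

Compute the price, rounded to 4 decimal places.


Answer: Price = 16.9822

Derivation:
d1 = (ln(S/K) + (r - q + 0.5*sigma^2) * T) / (sigma * sqrt(T)) = 0.37270449
d2 = d1 - sigma * sqrt(T) = -0.43339724
exp(-rT) = 0.87284263; exp(-qT) = 1.00000000
C = S_0 * exp(-qT) * N(d1) - K * exp(-rT) * N(d2)
N(d1) = 0.64531580; N(d2) = 0.33236310
C = 55.7300 * 1.00000000 * 0.64531580 - 65.4300 * 0.87284263 * 0.33236310 = 16.9822


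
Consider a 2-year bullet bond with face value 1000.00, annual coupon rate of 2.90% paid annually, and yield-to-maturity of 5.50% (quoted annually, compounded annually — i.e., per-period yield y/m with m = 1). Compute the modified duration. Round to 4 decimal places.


Coupon per period c = face * coupon_rate / m = 29.000000
Periods per year m = 1; per-period yield y/m = 0.055000
Number of cashflows N = 2
Cashflows (t years, CF_t, discount factor 1/(1+y/m)^(m*t), PV):
  t = 1.0000: CF_t = 29.000000, DF = 0.947867, PV = 27.488152
  t = 2.0000: CF_t = 1029.000000, DF = 0.898452, PV = 924.507536
Price P = sum_t PV_t = 951.995687
First compute Macaulay numerator sum_t t * PV_t:
  t * PV_t at t = 1.0000: 27.488152
  t * PV_t at t = 2.0000: 1849.015072
Macaulay duration D = 1876.503223 / 951.995687 = 1.971126
Modified duration = D / (1 + y/m) = 1.971126 / (1 + 0.055000) = 1.868366

Answer: Modified duration = 1.8684


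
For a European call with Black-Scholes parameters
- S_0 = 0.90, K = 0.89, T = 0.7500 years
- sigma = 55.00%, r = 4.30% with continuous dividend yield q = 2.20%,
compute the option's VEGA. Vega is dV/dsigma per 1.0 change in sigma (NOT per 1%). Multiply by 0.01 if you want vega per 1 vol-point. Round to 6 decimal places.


Answer: Vega = 0.292861

Derivation:
d1 = 0.2946812582; d2 = -0.1816327139
phi(d1) = 0.3819914491; exp(-qT) = 0.9836353794; exp(-rT) = 0.9682644857
Vega = S * exp(-qT) * phi(d1) * sqrt(T) = 0.9000 * 0.9836353794 * 0.3819914491 * 0.8660254038 = 0.292861


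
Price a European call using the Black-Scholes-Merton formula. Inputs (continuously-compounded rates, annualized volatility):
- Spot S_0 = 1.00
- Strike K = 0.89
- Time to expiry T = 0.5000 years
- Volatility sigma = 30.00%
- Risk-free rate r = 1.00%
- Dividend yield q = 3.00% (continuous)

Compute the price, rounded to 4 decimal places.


d1 = (ln(S/K) + (r - q + 0.5*sigma^2) * T) / (sigma * sqrt(T)) = 0.60827124
d2 = d1 - sigma * sqrt(T) = 0.39613921
exp(-rT) = 0.99501248; exp(-qT) = 0.98511194
C = S_0 * exp(-qT) * N(d1) - K * exp(-rT) * N(d2)
N(d1) = 0.72849620; N(d2) = 0.65399883
C = 1.0000 * 0.98511194 * 0.72849620 - 0.8900 * 0.99501248 * 0.65399883 = 0.1385

Answer: Price = 0.1385


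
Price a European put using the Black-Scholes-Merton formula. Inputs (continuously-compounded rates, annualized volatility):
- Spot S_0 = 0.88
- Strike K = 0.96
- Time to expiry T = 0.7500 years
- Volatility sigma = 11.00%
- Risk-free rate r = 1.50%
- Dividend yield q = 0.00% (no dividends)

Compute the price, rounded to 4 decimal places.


Answer: Price = 0.0798

Derivation:
d1 = (ln(S/K) + (r - q + 0.5*sigma^2) * T) / (sigma * sqrt(T)) = -0.74765681
d2 = d1 - sigma * sqrt(T) = -0.84291960
exp(-rT) = 0.98881304; exp(-qT) = 1.00000000
P = K * exp(-rT) * N(-d2) - S_0 * exp(-qT) * N(-d1)
N(-d1) = 0.77266641; N(-d2) = 0.80036330
P = 0.9600 * 0.98881304 * 0.80036330 - 0.8800 * 1.00000000 * 0.77266641 = 0.0798


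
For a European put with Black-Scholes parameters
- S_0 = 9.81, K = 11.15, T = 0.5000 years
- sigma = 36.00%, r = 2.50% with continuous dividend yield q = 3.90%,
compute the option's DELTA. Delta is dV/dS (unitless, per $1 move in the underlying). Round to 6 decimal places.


d1 = -0.4031970963; d2 = -0.6577555375
phi(d1) = 0.3677976036; exp(-qT) = 0.9806888952; exp(-rT) = 0.9875778005
N(-d1) = 0.6565983822
Delta = -exp(-qT) * N(-d1) = -0.9806888952 * 0.6565983822 = -0.643919

Answer: Delta = -0.643919


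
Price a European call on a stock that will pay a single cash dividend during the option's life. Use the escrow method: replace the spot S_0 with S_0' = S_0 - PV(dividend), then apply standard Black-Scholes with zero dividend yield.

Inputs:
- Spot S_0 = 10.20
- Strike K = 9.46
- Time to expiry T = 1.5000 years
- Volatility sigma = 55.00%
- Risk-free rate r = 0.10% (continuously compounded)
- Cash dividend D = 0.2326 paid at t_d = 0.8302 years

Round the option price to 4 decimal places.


Answer: Price = 2.8287

Derivation:
PV(D) = D * exp(-r * t_d) = 0.2326 * 0.99917014 = 0.23240698
S_0' = S_0 - PV(D) = 10.2000 - 0.23240698 = 9.96759302
d1 = (ln(S_0'/K) + (r + sigma^2/2)*T) / (sigma*sqrt(T)) = 0.41662369
d2 = d1 - sigma*sqrt(T) = -0.25698599
exp(-rT) = 0.99850112
N(d1) = 0.66152316; N(d2) = 0.39859479
C = S_0' * N(d1) - K * exp(-rT) * N(d2) = 9.96759302 * 0.66152316 - 9.4600 * 0.99850112 * 0.39859479 = 2.8287


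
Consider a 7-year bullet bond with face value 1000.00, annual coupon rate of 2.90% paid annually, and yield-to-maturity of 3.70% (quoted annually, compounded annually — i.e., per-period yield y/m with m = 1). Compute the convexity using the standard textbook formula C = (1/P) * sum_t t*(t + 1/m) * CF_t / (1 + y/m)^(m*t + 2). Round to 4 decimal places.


Answer: Convexity = 46.3470

Derivation:
Coupon per period c = face * coupon_rate / m = 29.000000
Periods per year m = 1; per-period yield y/m = 0.037000
Number of cashflows N = 7
Cashflows (t years, CF_t, discount factor 1/(1+y/m)^(m*t), PV):
  t = 1.0000: CF_t = 29.000000, DF = 0.964320, PV = 27.965284
  t = 2.0000: CF_t = 29.000000, DF = 0.929913, PV = 26.967487
  t = 3.0000: CF_t = 29.000000, DF = 0.896734, PV = 26.005292
  t = 4.0000: CF_t = 29.000000, DF = 0.864739, PV = 25.077427
  t = 5.0000: CF_t = 29.000000, DF = 0.833885, PV = 24.182668
  t = 6.0000: CF_t = 29.000000, DF = 0.804132, PV = 23.319834
  t = 7.0000: CF_t = 1029.000000, DF = 0.775441, PV = 797.928689
Price P = sum_t PV_t = 951.446682
Convexity numerator sum_t t*(t + 1/m) * CF_t / (1+y/m)^(m*t + 2):
  t = 1.0000: term = 52.010583
  t = 2.0000: term = 150.464561
  t = 3.0000: term = 290.192018
  t = 4.0000: term = 466.396685
  t = 5.0000: term = 674.633585
  t = 6.0000: term = 910.787868
  t = 7.0000: term = 41552.254691
Convexity = (1/P) * sum = 44096.739992 / 951.446682 = 46.347043


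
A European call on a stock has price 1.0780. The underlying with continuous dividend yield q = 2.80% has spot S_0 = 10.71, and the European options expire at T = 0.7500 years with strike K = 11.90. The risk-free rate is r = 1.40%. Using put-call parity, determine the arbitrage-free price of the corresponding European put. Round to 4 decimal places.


Answer: Put price = 2.3663

Derivation:
Put-call parity: C - P = S_0 * exp(-qT) - K * exp(-rT).
S_0 * exp(-qT) = 10.7100 * 0.97921896 = 10.48743511
K * exp(-rT) = 11.9000 * 0.98955493 = 11.77570370
P = C - S*exp(-qT) + K*exp(-rT)
P = 1.0780 - 10.48743511 + 11.77570370 = 2.3663


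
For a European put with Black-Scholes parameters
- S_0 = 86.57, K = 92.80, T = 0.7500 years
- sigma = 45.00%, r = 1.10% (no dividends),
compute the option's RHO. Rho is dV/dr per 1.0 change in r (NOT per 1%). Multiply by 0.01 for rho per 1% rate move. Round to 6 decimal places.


d1 = 0.0377053231; d2 = -0.3520061086
phi(d1) = 0.3986587948; exp(-qT) = 1.0000000000; exp(-rT) = 0.9917839379
N(-d2) = 0.6375831594
Rho = -K*T*exp(-rT)*N(-d2) = -92.8000 * 0.7500 * 0.9917839379 * 0.6375831594 = -44.011194

Answer: Rho = -44.011194


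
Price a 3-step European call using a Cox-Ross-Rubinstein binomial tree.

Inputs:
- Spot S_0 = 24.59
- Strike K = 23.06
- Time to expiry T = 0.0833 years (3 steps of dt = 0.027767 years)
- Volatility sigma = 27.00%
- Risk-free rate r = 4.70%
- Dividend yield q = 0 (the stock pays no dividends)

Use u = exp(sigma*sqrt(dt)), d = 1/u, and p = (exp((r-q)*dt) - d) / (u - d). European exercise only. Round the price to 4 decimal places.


Answer: Price = V(0,0) = 1.8124

Derivation:
dt = T/N = 0.027767
u = exp(sigma*sqrt(dt)) = 1.046018; d = 1/u = 0.956006
p = (exp((r-q)*dt) - d) / (u - d) = 0.503262
Discount per step: exp(-r*dt) = 0.998696
Stock lattice S(k, i) with i counting down-moves:
  k=0: S(0,0) = 24.5900
  k=1: S(1,0) = 25.7216; S(1,1) = 23.5082
  k=2: S(2,0) = 26.9053; S(2,1) = 24.5900; S(2,2) = 22.4740
  k=3: S(3,0) = 28.1434; S(3,1) = 25.7216; S(3,2) = 23.5082; S(3,3) = 21.4853
Terminal payoffs V(N, i) = max(S_T - K, 0):
  V(3,0) = 5.083400; V(3,1) = 2.661594; V(3,2) = 0.448190; V(3,3) = 0.000000
Backward induction: V(k, i) = exp(-r*dt) * [p * V(k+1, i) + (1-p) * V(k+1, i+1)].
  V(2,0) = exp(-r*dt) * [p*5.083400 + (1-p)*2.661594] = 3.875336
  V(2,1) = exp(-r*dt) * [p*2.661594 + (1-p)*0.448190] = 1.560074
  V(2,2) = exp(-r*dt) * [p*0.448190 + (1-p)*0.000000] = 0.225263
  V(1,0) = exp(-r*dt) * [p*3.875336 + (1-p)*1.560074] = 2.721703
  V(1,1) = exp(-r*dt) * [p*1.560074 + (1-p)*0.225263] = 0.895853
  V(0,0) = exp(-r*dt) * [p*2.721703 + (1-p)*0.895853] = 1.812367


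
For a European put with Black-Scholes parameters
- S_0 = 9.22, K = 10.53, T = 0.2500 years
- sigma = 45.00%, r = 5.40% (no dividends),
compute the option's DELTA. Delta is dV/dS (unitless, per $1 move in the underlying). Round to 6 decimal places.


d1 = -0.4179590603; d2 = -0.6429590603
phi(d1) = 0.3655751467; exp(-qT) = 1.0000000000; exp(-rT) = 0.9865907163
N(-d1) = 0.6620114750
Delta = -exp(-qT) * N(-d1) = -1.0000000000 * 0.6620114750 = -0.662011

Answer: Delta = -0.662011


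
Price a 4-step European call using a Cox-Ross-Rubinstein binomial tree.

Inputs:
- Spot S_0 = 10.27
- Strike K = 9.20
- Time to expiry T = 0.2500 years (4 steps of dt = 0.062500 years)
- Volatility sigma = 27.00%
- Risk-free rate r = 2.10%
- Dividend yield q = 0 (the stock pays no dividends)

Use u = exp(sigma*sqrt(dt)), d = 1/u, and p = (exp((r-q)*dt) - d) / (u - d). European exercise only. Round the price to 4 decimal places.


Answer: Price = V(0,0) = 1.2657

Derivation:
dt = T/N = 0.062500
u = exp(sigma*sqrt(dt)) = 1.069830; d = 1/u = 0.934728
p = (exp((r-q)*dt) - d) / (u - d) = 0.492853
Discount per step: exp(-r*dt) = 0.998688
Stock lattice S(k, i) with i counting down-moves:
  k=0: S(0,0) = 10.2700
  k=1: S(1,0) = 10.9872; S(1,1) = 9.5997
  k=2: S(2,0) = 11.7544; S(2,1) = 10.2700; S(2,2) = 8.9731
  k=3: S(3,0) = 12.5752; S(3,1) = 10.9872; S(3,2) = 9.5997; S(3,3) = 8.3874
  k=4: S(4,0) = 13.4533; S(4,1) = 11.7544; S(4,2) = 10.2700; S(4,3) = 8.9731; S(4,4) = 7.8399
Terminal payoffs V(N, i) = max(S_T - K, 0):
  V(4,0) = 4.253335; V(4,1) = 2.554393; V(4,2) = 1.070000; V(4,3) = 0.000000; V(4,4) = 0.000000
Backward induction: V(k, i) = exp(-r*dt) * [p * V(k+1, i) + (1-p) * V(k+1, i+1)].
  V(3,0) = exp(-r*dt) * [p*4.253335 + (1-p)*2.554393] = 3.387272
  V(3,1) = exp(-r*dt) * [p*2.554393 + (1-p)*1.070000] = 1.799224
  V(3,2) = exp(-r*dt) * [p*1.070000 + (1-p)*0.000000] = 0.526661
  V(3,3) = exp(-r*dt) * [p*0.000000 + (1-p)*0.000000] = 0.000000
  V(2,0) = exp(-r*dt) * [p*3.387272 + (1-p)*1.799224] = 2.578511
  V(2,1) = exp(-r*dt) * [p*1.799224 + (1-p)*0.526661] = 1.152333
  V(2,2) = exp(-r*dt) * [p*0.526661 + (1-p)*0.000000] = 0.259226
  V(1,0) = exp(-r*dt) * [p*2.578511 + (1-p)*1.152333] = 1.852795
  V(1,1) = exp(-r*dt) * [p*1.152333 + (1-p)*0.259226] = 0.698479
  V(0,0) = exp(-r*dt) * [p*1.852795 + (1-p)*0.698479] = 1.265724


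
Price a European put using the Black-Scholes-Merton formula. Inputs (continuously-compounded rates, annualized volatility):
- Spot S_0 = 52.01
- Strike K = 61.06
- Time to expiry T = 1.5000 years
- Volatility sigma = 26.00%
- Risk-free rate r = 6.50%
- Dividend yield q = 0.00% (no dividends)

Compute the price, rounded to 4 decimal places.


d1 = (ln(S/K) + (r - q + 0.5*sigma^2) * T) / (sigma * sqrt(T)) = -0.03837842
d2 = d1 - sigma * sqrt(T) = -0.35681208
exp(-rT) = 0.90710234; exp(-qT) = 1.00000000
P = K * exp(-rT) * N(-d2) - S_0 * exp(-qT) * N(-d1)
N(-d1) = 0.51530701; N(-d2) = 0.63938375
P = 61.0600 * 0.90710234 * 0.63938375 - 52.0100 * 1.00000000 * 0.51530701 = 8.6129

Answer: Price = 8.6129


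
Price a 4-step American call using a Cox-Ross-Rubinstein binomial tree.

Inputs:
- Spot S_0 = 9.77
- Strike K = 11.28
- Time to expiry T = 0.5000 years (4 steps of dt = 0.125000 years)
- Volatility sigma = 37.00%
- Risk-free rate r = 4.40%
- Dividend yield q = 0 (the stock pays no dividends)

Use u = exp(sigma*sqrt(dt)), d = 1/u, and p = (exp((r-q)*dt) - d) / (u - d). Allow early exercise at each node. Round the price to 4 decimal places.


Answer: Price = V(0,0) = 0.6189

Derivation:
dt = T/N = 0.125000
u = exp(sigma*sqrt(dt)) = 1.139757; d = 1/u = 0.877380
p = (exp((r-q)*dt) - d) / (u - d) = 0.488363
Discount per step: exp(-r*dt) = 0.994515
Stock lattice S(k, i) with i counting down-moves:
  k=0: S(0,0) = 9.7700
  k=1: S(1,0) = 11.1354; S(1,1) = 8.5720
  k=2: S(2,0) = 12.6917; S(2,1) = 9.7700; S(2,2) = 7.5209
  k=3: S(3,0) = 14.4654; S(3,1) = 11.1354; S(3,2) = 8.5720; S(3,3) = 6.5987
  k=4: S(4,0) = 16.4871; S(4,1) = 12.6917; S(4,2) = 9.7700; S(4,3) = 7.5209; S(4,4) = 5.7896
Terminal payoffs V(N, i) = max(S_T - K, 0):
  V(4,0) = 5.207054; V(4,1) = 1.411671; V(4,2) = 0.000000; V(4,3) = 0.000000; V(4,4) = 0.000000
Backward induction: V(k, i) = exp(-r*dt) * [p * V(k+1, i) + (1-p) * V(k+1, i+1)]; then take max(V_cont, immediate exercise) for American.
  V(3,0) = exp(-r*dt) * [p*5.207054 + (1-p)*1.411671] = 3.247286; exercise = 3.185416; V(3,0) = max -> 3.247286
  V(3,1) = exp(-r*dt) * [p*1.411671 + (1-p)*0.000000] = 0.685627; exercise = 0.000000; V(3,1) = max -> 0.685627
  V(3,2) = exp(-r*dt) * [p*0.000000 + (1-p)*0.000000] = 0.000000; exercise = 0.000000; V(3,2) = max -> 0.000000
  V(3,3) = exp(-r*dt) * [p*0.000000 + (1-p)*0.000000] = 0.000000; exercise = 0.000000; V(3,3) = max -> 0.000000
  V(2,0) = exp(-r*dt) * [p*3.247286 + (1-p)*0.685627] = 1.926024; exercise = 1.411671; V(2,0) = max -> 1.926024
  V(2,1) = exp(-r*dt) * [p*0.685627 + (1-p)*0.000000] = 0.332998; exercise = 0.000000; V(2,1) = max -> 0.332998
  V(2,2) = exp(-r*dt) * [p*0.000000 + (1-p)*0.000000] = 0.000000; exercise = 0.000000; V(2,2) = max -> 0.000000
  V(1,0) = exp(-r*dt) * [p*1.926024 + (1-p)*0.332998] = 1.104879; exercise = 0.000000; V(1,0) = max -> 1.104879
  V(1,1) = exp(-r*dt) * [p*0.332998 + (1-p)*0.000000] = 0.161732; exercise = 0.000000; V(1,1) = max -> 0.161732
  V(0,0) = exp(-r*dt) * [p*1.104879 + (1-p)*0.161732] = 0.618917; exercise = 0.000000; V(0,0) = max -> 0.618917


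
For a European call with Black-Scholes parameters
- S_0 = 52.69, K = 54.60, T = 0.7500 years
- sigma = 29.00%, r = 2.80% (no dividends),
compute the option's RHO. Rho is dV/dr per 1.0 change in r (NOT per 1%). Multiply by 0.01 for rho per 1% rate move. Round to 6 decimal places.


d1 = 0.0674078397; d2 = -0.1837395274
phi(d1) = 0.3980369489; exp(-qT) = 1.0000000000; exp(-rT) = 0.9792189646
N(d2) = 0.4271088992
Rho = K*T*exp(-rT)*N(d2) = 54.6000 * 0.7500 * 0.9792189646 * 0.4271088992 = 17.126647

Answer: Rho = 17.126647


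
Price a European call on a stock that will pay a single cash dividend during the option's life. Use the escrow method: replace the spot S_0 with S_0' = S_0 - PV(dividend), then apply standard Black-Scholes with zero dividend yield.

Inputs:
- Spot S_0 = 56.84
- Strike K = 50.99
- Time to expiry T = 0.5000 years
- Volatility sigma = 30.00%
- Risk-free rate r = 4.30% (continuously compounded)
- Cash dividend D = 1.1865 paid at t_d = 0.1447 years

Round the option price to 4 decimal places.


Answer: Price = 7.9109

Derivation:
PV(D) = D * exp(-r * t_d) = 1.1865 * 0.99379722 = 1.17914040
S_0' = S_0 - PV(D) = 56.8400 - 1.17914040 = 55.66085960
d1 = (ln(S_0'/K) + (r + sigma^2/2)*T) / (sigma*sqrt(T)) = 0.62059304
d2 = d1 - sigma*sqrt(T) = 0.40846101
exp(-rT) = 0.97872948
N(d1) = 0.73256629; N(d2) = 0.65853237
C = S_0' * N(d1) - K * exp(-rT) * N(d2) = 55.66085960 * 0.73256629 - 50.9900 * 0.97872948 * 0.65853237 = 7.9109


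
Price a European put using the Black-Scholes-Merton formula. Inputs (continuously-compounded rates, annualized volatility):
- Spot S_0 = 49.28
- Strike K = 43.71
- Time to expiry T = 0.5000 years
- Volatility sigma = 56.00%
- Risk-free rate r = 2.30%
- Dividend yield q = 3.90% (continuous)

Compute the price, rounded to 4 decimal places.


Answer: Price = 4.9053

Derivation:
d1 = (ln(S/K) + (r - q + 0.5*sigma^2) * T) / (sigma * sqrt(T)) = 0.48068465
d2 = d1 - sigma * sqrt(T) = 0.08470485
exp(-rT) = 0.98856587; exp(-qT) = 0.98068890
P = K * exp(-rT) * N(-d2) - S_0 * exp(-qT) * N(-d1)
N(-d1) = 0.31537032; N(-d2) = 0.46624802
P = 43.7100 * 0.98856587 * 0.46624802 - 49.2800 * 0.98068890 * 0.31537032 = 4.9053


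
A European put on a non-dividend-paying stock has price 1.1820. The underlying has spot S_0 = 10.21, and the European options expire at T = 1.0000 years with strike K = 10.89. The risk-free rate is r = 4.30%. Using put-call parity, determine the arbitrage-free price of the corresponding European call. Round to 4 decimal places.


Answer: Call price = 0.9603

Derivation:
Put-call parity: C - P = S_0 * exp(-qT) - K * exp(-rT).
S_0 * exp(-qT) = 10.2100 * 1.00000000 = 10.21000000
K * exp(-rT) = 10.8900 * 0.95791139 = 10.43165504
C = P + S*exp(-qT) - K*exp(-rT)
C = 1.1820 + 10.21000000 - 10.43165504 = 0.9603


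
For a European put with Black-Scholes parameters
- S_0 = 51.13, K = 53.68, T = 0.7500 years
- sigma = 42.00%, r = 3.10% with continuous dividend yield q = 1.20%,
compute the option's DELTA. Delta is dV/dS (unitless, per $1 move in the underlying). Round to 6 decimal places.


Answer: Delta = -0.461073

Derivation:
d1 = 0.0872373959; d2 = -0.2764932737
phi(d1) = 0.3974271171; exp(-qT) = 0.9910403788; exp(-rT) = 0.9770181987
N(-d1) = 0.4652414075
Delta = -exp(-qT) * N(-d1) = -0.9910403788 * 0.4652414075 = -0.461073


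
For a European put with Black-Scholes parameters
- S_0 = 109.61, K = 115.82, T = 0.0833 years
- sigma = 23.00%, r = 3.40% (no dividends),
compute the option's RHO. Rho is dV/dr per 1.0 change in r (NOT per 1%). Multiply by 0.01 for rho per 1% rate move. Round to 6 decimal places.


Answer: Rho = -7.639574

Derivation:
d1 = -0.7543184167; d2 = -0.8207004173
phi(d1) = 0.3001608834; exp(-qT) = 1.0000000000; exp(-rT) = 0.9971718069
N(-d2) = 0.7940915335
Rho = -K*T*exp(-rT)*N(-d2) = -115.8200 * 0.0833 * 0.9971718069 * 0.7940915335 = -7.639574


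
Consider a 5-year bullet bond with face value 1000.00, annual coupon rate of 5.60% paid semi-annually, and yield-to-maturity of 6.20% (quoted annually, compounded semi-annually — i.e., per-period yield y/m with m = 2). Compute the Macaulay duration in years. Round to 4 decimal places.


Coupon per period c = face * coupon_rate / m = 28.000000
Periods per year m = 2; per-period yield y/m = 0.031000
Number of cashflows N = 10
Cashflows (t years, CF_t, discount factor 1/(1+y/m)^(m*t), PV):
  t = 0.5000: CF_t = 28.000000, DF = 0.969932, PV = 27.158099
  t = 1.0000: CF_t = 28.000000, DF = 0.940768, PV = 26.341512
  t = 1.5000: CF_t = 28.000000, DF = 0.912481, PV = 25.549478
  t = 2.0000: CF_t = 28.000000, DF = 0.885045, PV = 24.781259
  t = 2.5000: CF_t = 28.000000, DF = 0.858434, PV = 24.036139
  t = 3.0000: CF_t = 28.000000, DF = 0.832622, PV = 23.313423
  t = 3.5000: CF_t = 28.000000, DF = 0.807587, PV = 22.612437
  t = 4.0000: CF_t = 28.000000, DF = 0.783305, PV = 21.932529
  t = 4.5000: CF_t = 28.000000, DF = 0.759752, PV = 21.273064
  t = 5.0000: CF_t = 1028.000000, DF = 0.736908, PV = 757.541556
Price P = sum_t PV_t = 974.539496
Macaulay numerator sum_t t * PV_t:
  t * PV_t at t = 0.5000: 13.579049
  t * PV_t at t = 1.0000: 26.341512
  t * PV_t at t = 1.5000: 38.324217
  t * PV_t at t = 2.0000: 49.562518
  t * PV_t at t = 2.5000: 60.090347
  t * PV_t at t = 3.0000: 69.940268
  t * PV_t at t = 3.5000: 79.143530
  t * PV_t at t = 4.0000: 87.730115
  t * PV_t at t = 4.5000: 95.728787
  t * PV_t at t = 5.0000: 3787.707781
Macaulay duration D = (sum_t t * PV_t) / P = 4308.148127 / 974.539496 = 4.420701

Answer: Macaulay duration = 4.4207 years


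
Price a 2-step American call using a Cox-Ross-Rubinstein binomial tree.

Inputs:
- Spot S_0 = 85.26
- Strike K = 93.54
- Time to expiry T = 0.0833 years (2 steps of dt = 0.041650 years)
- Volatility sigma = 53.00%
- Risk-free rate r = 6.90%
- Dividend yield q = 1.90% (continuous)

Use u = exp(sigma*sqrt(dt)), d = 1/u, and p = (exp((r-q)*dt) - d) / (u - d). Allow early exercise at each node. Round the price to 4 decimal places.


Answer: Price = V(0,0) = 2.8509

Derivation:
dt = T/N = 0.041650
u = exp(sigma*sqrt(dt)) = 1.114231; d = 1/u = 0.897480
p = (exp((r-q)*dt) - d) / (u - d) = 0.482603
Discount per step: exp(-r*dt) = 0.997130
Stock lattice S(k, i) with i counting down-moves:
  k=0: S(0,0) = 85.2600
  k=1: S(1,0) = 94.9993; S(1,1) = 76.5192
  k=2: S(2,0) = 105.8511; S(2,1) = 85.2600; S(2,2) = 68.6744
Terminal payoffs V(N, i) = max(S_T - K, 0):
  V(2,0) = 12.311136; V(2,1) = 0.000000; V(2,2) = 0.000000
Backward induction: V(k, i) = exp(-r*dt) * [p * V(k+1, i) + (1-p) * V(k+1, i+1)]; then take max(V_cont, immediate exercise) for American.
  V(1,0) = exp(-r*dt) * [p*12.311136 + (1-p)*0.000000] = 5.924342; exercise = 1.459304; V(1,0) = max -> 5.924342
  V(1,1) = exp(-r*dt) * [p*0.000000 + (1-p)*0.000000] = 0.000000; exercise = 0.000000; V(1,1) = max -> 0.000000
  V(0,0) = exp(-r*dt) * [p*5.924342 + (1-p)*0.000000] = 2.850901; exercise = 0.000000; V(0,0) = max -> 2.850901


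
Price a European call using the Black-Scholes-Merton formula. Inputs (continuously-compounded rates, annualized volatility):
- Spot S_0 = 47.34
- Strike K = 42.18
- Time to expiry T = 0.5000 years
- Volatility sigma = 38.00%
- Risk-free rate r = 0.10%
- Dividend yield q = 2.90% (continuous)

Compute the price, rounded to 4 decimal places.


d1 = (ln(S/K) + (r - q + 0.5*sigma^2) * T) / (sigma * sqrt(T)) = 0.51175710
d2 = d1 - sigma * sqrt(T) = 0.24305653
exp(-rT) = 0.99950012; exp(-qT) = 0.98560462
C = S_0 * exp(-qT) * N(d1) - K * exp(-rT) * N(d2)
N(d1) = 0.69558949; N(d2) = 0.59601920
C = 47.3400 * 0.98560462 * 0.69558949 - 42.1800 * 0.99950012 * 0.59601920 = 7.3277

Answer: Price = 7.3277


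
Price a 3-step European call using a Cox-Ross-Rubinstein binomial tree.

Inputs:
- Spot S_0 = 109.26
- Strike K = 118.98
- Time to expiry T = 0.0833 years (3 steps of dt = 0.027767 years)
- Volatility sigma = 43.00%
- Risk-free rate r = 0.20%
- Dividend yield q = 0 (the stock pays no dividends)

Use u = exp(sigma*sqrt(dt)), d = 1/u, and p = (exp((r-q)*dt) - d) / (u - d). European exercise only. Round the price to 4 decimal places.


Answer: Price = V(0,0) = 1.8508

Derivation:
dt = T/N = 0.027767
u = exp(sigma*sqrt(dt)) = 1.074282; d = 1/u = 0.930854
p = (exp((r-q)*dt) - d) / (u - d) = 0.482482
Discount per step: exp(-r*dt) = 0.999944
Stock lattice S(k, i) with i counting down-moves:
  k=0: S(0,0) = 109.2600
  k=1: S(1,0) = 117.3760; S(1,1) = 101.7052
  k=2: S(2,0) = 126.0949; S(2,1) = 109.2600; S(2,2) = 94.6727
  k=3: S(3,0) = 135.4615; S(3,1) = 117.3760; S(3,2) = 101.7052; S(3,3) = 88.1265
Terminal payoffs V(N, i) = max(S_T - K, 0):
  V(3,0) = 16.481485; V(3,1) = 0.000000; V(3,2) = 0.000000; V(3,3) = 0.000000
Backward induction: V(k, i) = exp(-r*dt) * [p * V(k+1, i) + (1-p) * V(k+1, i+1)].
  V(2,0) = exp(-r*dt) * [p*16.481485 + (1-p)*0.000000] = 7.951575
  V(2,1) = exp(-r*dt) * [p*0.000000 + (1-p)*0.000000] = 0.000000
  V(2,2) = exp(-r*dt) * [p*0.000000 + (1-p)*0.000000] = 0.000000
  V(1,0) = exp(-r*dt) * [p*7.951575 + (1-p)*0.000000] = 3.836277
  V(1,1) = exp(-r*dt) * [p*0.000000 + (1-p)*0.000000] = 0.000000
  V(0,0) = exp(-r*dt) * [p*3.836277 + (1-p)*0.000000] = 1.850831


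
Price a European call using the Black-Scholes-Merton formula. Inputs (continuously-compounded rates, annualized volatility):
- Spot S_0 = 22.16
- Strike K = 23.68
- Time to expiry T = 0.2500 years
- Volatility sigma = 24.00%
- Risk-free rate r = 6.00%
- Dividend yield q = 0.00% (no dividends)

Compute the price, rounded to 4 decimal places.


d1 = (ln(S/K) + (r - q + 0.5*sigma^2) * T) / (sigma * sqrt(T)) = -0.36784957
d2 = d1 - sigma * sqrt(T) = -0.48784957
exp(-rT) = 0.98511194; exp(-qT) = 1.00000000
C = S_0 * exp(-qT) * N(d1) - K * exp(-rT) * N(d2)
N(d1) = 0.35649270; N(d2) = 0.31282820
C = 22.1600 * 1.00000000 * 0.35649270 - 23.6800 * 0.98511194 * 0.31282820 = 0.6024

Answer: Price = 0.6024


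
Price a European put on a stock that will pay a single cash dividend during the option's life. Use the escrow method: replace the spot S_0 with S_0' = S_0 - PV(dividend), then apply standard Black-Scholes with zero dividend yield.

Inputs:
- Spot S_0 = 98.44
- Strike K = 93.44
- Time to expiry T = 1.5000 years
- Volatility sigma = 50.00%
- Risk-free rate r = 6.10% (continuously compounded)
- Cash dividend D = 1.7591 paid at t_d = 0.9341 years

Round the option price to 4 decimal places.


Answer: Price = 16.5915

Derivation:
PV(D) = D * exp(-r * t_d) = 1.7591 * 0.94461287 = 1.66166849
S_0' = S_0 - PV(D) = 98.4400 - 1.66166849 = 96.77833151
d1 = (ln(S_0'/K) + (r + sigma^2/2)*T) / (sigma*sqrt(T)) = 0.51292903
d2 = d1 - sigma*sqrt(T) = -0.09944340
exp(-rT) = 0.91256132
N(-d1) = 0.30400048; N(-d2) = 0.53960689
P = K * exp(-rT) * N(-d2) - S_0' * N(-d1) = 93.4400 * 0.91256132 * 0.53960689 - 96.77833151 * 0.30400048 = 16.5915


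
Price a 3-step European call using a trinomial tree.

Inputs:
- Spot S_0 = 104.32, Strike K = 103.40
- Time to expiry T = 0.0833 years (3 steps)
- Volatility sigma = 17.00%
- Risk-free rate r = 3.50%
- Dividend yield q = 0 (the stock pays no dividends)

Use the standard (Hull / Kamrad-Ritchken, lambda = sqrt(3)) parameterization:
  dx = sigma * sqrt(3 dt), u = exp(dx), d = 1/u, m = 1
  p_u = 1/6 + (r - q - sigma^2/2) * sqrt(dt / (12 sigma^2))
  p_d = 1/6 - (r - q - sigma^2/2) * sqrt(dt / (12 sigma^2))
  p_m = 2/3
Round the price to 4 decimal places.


dt = T/N = 0.027767; dx = sigma*sqrt(3*dt) = 0.049065
u = exp(dx) = 1.050289; d = 1/u = 0.952119
p_u = 0.172481, p_m = 0.666667, p_d = 0.160852
Discount per step: exp(-r*dt) = 0.999029
Stock lattice S(k, j) with j the centered position index:
  k=0: S(0,+0) = 104.3200
  k=1: S(1,-1) = 99.3251; S(1,+0) = 104.3200; S(1,+1) = 109.5661
  k=2: S(2,-2) = 94.5693; S(2,-1) = 99.3251; S(2,+0) = 104.3200; S(2,+1) = 109.5661; S(2,+2) = 115.0760
  k=3: S(3,-3) = 90.0413; S(3,-2) = 94.5693; S(3,-1) = 99.3251; S(3,+0) = 104.3200; S(3,+1) = 109.5661; S(3,+2) = 115.0760; S(3,+3) = 120.8630
Terminal payoffs V(N, j) = max(S_T - K, 0):
  V(3,-3) = 0.000000; V(3,-2) = 0.000000; V(3,-1) = 0.000000; V(3,+0) = 0.920000; V(3,+1) = 6.166104; V(3,+2) = 11.676027; V(3,+3) = 17.463036
Backward induction: V(k, j) = exp(-r*dt) * [p_u * V(k+1, j+1) + p_m * V(k+1, j) + p_d * V(k+1, j-1)]
  V(2,-2) = exp(-r*dt) * [p_u*0.000000 + p_m*0.000000 + p_d*0.000000] = 0.000000
  V(2,-1) = exp(-r*dt) * [p_u*0.920000 + p_m*0.000000 + p_d*0.000000] = 0.158529
  V(2,+0) = exp(-r*dt) * [p_u*6.166104 + p_m*0.920000 + p_d*0.000000] = 1.675243
  V(2,+1) = exp(-r*dt) * [p_u*11.676027 + p_m*6.166104 + p_d*0.920000] = 6.266525
  V(2,+2) = exp(-r*dt) * [p_u*17.463036 + p_m*11.676027 + p_d*6.166104] = 11.776447
  V(1,-1) = exp(-r*dt) * [p_u*1.675243 + p_m*0.158529 + p_d*0.000000] = 0.394251
  V(1,+0) = exp(-r*dt) * [p_u*6.266525 + p_m*1.675243 + p_d*0.158529] = 2.221028
  V(1,+1) = exp(-r*dt) * [p_u*11.776447 + p_m*6.266525 + p_d*1.675243] = 6.472075
  V(0,+0) = exp(-r*dt) * [p_u*6.472075 + p_m*2.221028 + p_d*0.394251] = 2.657830

Answer: Price = V(0,0) = 2.6578


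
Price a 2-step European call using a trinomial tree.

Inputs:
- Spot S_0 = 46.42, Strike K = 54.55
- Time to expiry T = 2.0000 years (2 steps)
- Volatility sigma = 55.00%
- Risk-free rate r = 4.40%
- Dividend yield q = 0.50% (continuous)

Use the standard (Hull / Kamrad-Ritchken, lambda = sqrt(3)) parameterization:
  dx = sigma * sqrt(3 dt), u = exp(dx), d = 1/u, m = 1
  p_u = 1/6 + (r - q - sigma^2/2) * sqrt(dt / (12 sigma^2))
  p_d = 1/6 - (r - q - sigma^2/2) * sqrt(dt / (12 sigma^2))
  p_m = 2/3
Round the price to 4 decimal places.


dt = T/N = 1.000000; dx = sigma*sqrt(3*dt) = 0.952628
u = exp(dx) = 2.592514; d = 1/u = 0.385726
p_u = 0.107751, p_m = 0.666667, p_d = 0.225583
Discount per step: exp(-r*dt) = 0.956954
Stock lattice S(k, j) with j the centered position index:
  k=0: S(0,+0) = 46.4200
  k=1: S(1,-1) = 17.9054; S(1,+0) = 46.4200; S(1,+1) = 120.3445
  k=2: S(2,-2) = 6.9066; S(2,-1) = 17.9054; S(2,+0) = 46.4200; S(2,+1) = 120.3445; S(2,+2) = 311.9947
Terminal payoffs V(N, j) = max(S_T - K, 0):
  V(2,-2) = 0.000000; V(2,-1) = 0.000000; V(2,+0) = 0.000000; V(2,+1) = 65.794486; V(2,+2) = 257.444728
Backward induction: V(k, j) = exp(-r*dt) * [p_u * V(k+1, j+1) + p_m * V(k+1, j) + p_d * V(k+1, j-1)]
  V(1,-1) = exp(-r*dt) * [p_u*0.000000 + p_m*0.000000 + p_d*0.000000] = 0.000000
  V(1,+0) = exp(-r*dt) * [p_u*65.794486 + p_m*0.000000 + p_d*0.000000] = 6.784231
  V(1,+1) = exp(-r*dt) * [p_u*257.444728 + p_m*65.794486 + p_d*0.000000] = 68.520620
  V(0,+0) = exp(-r*dt) * [p_u*68.520620 + p_m*6.784231 + p_d*0.000000] = 11.393460

Answer: Price = V(0,0) = 11.3935


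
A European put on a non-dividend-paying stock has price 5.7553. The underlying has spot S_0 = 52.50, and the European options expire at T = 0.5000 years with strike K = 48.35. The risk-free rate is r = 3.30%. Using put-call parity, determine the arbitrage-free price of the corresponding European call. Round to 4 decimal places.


Put-call parity: C - P = S_0 * exp(-qT) - K * exp(-rT).
S_0 * exp(-qT) = 52.5000 * 1.00000000 = 52.50000000
K * exp(-rT) = 48.3500 * 0.98363538 = 47.55877059
C = P + S*exp(-qT) - K*exp(-rT)
C = 5.7553 + 52.50000000 - 47.55877059 = 10.6965

Answer: Call price = 10.6965


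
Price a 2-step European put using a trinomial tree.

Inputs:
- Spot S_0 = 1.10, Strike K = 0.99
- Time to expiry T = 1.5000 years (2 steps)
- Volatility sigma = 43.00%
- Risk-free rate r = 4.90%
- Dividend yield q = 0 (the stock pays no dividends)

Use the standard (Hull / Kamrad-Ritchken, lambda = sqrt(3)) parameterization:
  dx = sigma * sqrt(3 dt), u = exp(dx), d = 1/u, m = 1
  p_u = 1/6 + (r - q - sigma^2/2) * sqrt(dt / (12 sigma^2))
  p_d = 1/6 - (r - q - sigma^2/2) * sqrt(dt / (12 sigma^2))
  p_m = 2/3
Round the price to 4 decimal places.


Answer: Price = V(0,0) = 0.1217

Derivation:
dt = T/N = 0.750000; dx = sigma*sqrt(3*dt) = 0.645000
u = exp(dx) = 1.905987; d = 1/u = 0.524663
p_u = 0.141405, p_m = 0.666667, p_d = 0.191928
Discount per step: exp(-r*dt) = 0.963917
Stock lattice S(k, j) with j the centered position index:
  k=0: S(0,+0) = 1.1000
  k=1: S(1,-1) = 0.5771; S(1,+0) = 1.1000; S(1,+1) = 2.0966
  k=2: S(2,-2) = 0.3028; S(2,-1) = 0.5771; S(2,+0) = 1.1000; S(2,+1) = 2.0966; S(2,+2) = 3.9961
Terminal payoffs V(N, j) = max(K - S_T, 0):
  V(2,-2) = 0.687202; V(2,-1) = 0.412871; V(2,+0) = 0.000000; V(2,+1) = 0.000000; V(2,+2) = 0.000000
Backward induction: V(k, j) = exp(-r*dt) * [p_u * V(k+1, j+1) + p_m * V(k+1, j) + p_d * V(k+1, j-1)]
  V(1,-1) = exp(-r*dt) * [p_u*0.000000 + p_m*0.412871 + p_d*0.687202] = 0.392450
  V(1,+0) = exp(-r*dt) * [p_u*0.000000 + p_m*0.000000 + p_d*0.412871] = 0.076382
  V(1,+1) = exp(-r*dt) * [p_u*0.000000 + p_m*0.000000 + p_d*0.000000] = 0.000000
  V(0,+0) = exp(-r*dt) * [p_u*0.000000 + p_m*0.076382 + p_d*0.392450] = 0.121689


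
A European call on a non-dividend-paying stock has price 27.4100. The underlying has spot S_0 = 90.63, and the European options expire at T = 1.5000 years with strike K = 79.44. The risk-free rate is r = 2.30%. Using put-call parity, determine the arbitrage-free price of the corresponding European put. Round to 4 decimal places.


Put-call parity: C - P = S_0 * exp(-qT) - K * exp(-rT).
S_0 * exp(-qT) = 90.6300 * 1.00000000 = 90.63000000
K * exp(-rT) = 79.4400 * 0.96608834 = 76.74605770
P = C - S*exp(-qT) + K*exp(-rT)
P = 27.4100 - 90.63000000 + 76.74605770 = 13.5261

Answer: Put price = 13.5261


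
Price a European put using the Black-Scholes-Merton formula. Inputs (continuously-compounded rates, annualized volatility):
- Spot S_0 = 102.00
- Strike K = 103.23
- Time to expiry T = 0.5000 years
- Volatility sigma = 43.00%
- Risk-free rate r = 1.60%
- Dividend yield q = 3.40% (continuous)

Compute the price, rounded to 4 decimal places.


d1 = (ln(S/K) + (r - q + 0.5*sigma^2) * T) / (sigma * sqrt(T)) = 0.08300547
d2 = d1 - sigma * sqrt(T) = -0.22105044
exp(-rT) = 0.99203191; exp(-qT) = 0.98314368
P = K * exp(-rT) * N(-d2) - S_0 * exp(-qT) * N(-d1)
N(-d1) = 0.46692359; N(-d2) = 0.58747342
P = 103.2300 * 0.99203191 * 0.58747342 - 102.0000 * 0.98314368 * 0.46692359 = 13.3383

Answer: Price = 13.3383


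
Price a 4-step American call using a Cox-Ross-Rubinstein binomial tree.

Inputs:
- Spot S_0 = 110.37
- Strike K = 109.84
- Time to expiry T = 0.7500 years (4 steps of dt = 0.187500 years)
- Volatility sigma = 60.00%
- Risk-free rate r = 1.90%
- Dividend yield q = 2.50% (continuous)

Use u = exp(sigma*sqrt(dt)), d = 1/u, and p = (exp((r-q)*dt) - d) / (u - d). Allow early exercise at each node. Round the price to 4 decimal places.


dt = T/N = 0.187500
u = exp(sigma*sqrt(dt)) = 1.296681; d = 1/u = 0.771200
p = (exp((r-q)*dt) - d) / (u - d) = 0.433271
Discount per step: exp(-r*dt) = 0.996444
Stock lattice S(k, i) with i counting down-moves:
  k=0: S(0,0) = 110.3700
  k=1: S(1,0) = 143.1146; S(1,1) = 85.1173
  k=2: S(2,0) = 185.5740; S(2,1) = 110.3700; S(2,2) = 65.6425
  k=3: S(3,0) = 240.6302; S(3,1) = 143.1146; S(3,2) = 85.1173; S(3,3) = 50.6235
  k=4: S(4,0) = 312.0205; S(4,1) = 185.5740; S(4,2) = 110.3700; S(4,3) = 65.6425; S(4,4) = 39.0408
Terminal payoffs V(N, i) = max(S_T - K, 0):
  V(4,0) = 202.180485; V(4,1) = 75.733977; V(4,2) = 0.530000; V(4,3) = 0.000000; V(4,4) = 0.000000
Backward induction: V(k, i) = exp(-r*dt) * [p * V(k+1, i) + (1-p) * V(k+1, i+1)]; then take max(V_cont, immediate exercise) for American.
  V(3,0) = exp(-r*dt) * [p*202.180485 + (1-p)*75.733977] = 130.055472; exercise = 130.790177; V(3,0) = max -> 130.790177
  V(3,1) = exp(-r*dt) * [p*75.733977 + (1-p)*0.530000] = 32.995968; exercise = 33.274639; V(3,1) = max -> 33.274639
  V(3,2) = exp(-r*dt) * [p*0.530000 + (1-p)*0.000000] = 0.228817; exercise = 0.000000; V(3,2) = max -> 0.228817
  V(3,3) = exp(-r*dt) * [p*0.000000 + (1-p)*0.000000] = 0.000000; exercise = 0.000000; V(3,3) = max -> 0.000000
  V(2,0) = exp(-r*dt) * [p*130.790177 + (1-p)*33.274639] = 75.256743; exercise = 75.733977; V(2,0) = max -> 75.733977
  V(2,1) = exp(-r*dt) * [p*33.274639 + (1-p)*0.228817] = 14.494893; exercise = 0.530000; V(2,1) = max -> 14.494893
  V(2,2) = exp(-r*dt) * [p*0.228817 + (1-p)*0.000000] = 0.098787; exercise = 0.000000; V(2,2) = max -> 0.098787
  V(1,0) = exp(-r*dt) * [p*75.733977 + (1-p)*14.494893] = 40.882129; exercise = 33.274639; V(1,0) = max -> 40.882129
  V(1,1) = exp(-r*dt) * [p*14.494893 + (1-p)*0.098787] = 6.313674; exercise = 0.000000; V(1,1) = max -> 6.313674
  V(0,0) = exp(-r*dt) * [p*40.882129 + (1-p)*6.313674] = 21.215479; exercise = 0.530000; V(0,0) = max -> 21.215479

Answer: Price = V(0,0) = 21.2155
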